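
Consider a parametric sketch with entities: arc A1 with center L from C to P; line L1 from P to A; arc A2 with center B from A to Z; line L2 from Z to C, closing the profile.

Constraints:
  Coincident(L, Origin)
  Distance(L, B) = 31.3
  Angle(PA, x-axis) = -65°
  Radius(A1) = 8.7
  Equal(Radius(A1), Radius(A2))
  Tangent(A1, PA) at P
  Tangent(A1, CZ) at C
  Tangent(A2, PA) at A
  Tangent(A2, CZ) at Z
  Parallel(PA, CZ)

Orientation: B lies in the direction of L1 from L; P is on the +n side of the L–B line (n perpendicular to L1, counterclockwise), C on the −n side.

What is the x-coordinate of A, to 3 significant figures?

21.1

Tangency of A1 to both parallel lines with radius 8.7 puts P and C at L ± 8.7·n: P = (7.88, 3.68), C = (-7.88, -3.68). Equal radii place A and Z the same way about B: A = B + 8.7·n = (21.1, -24.7), Z = B − 8.7·n = (5.34, -32.0). So A.x = 21.1.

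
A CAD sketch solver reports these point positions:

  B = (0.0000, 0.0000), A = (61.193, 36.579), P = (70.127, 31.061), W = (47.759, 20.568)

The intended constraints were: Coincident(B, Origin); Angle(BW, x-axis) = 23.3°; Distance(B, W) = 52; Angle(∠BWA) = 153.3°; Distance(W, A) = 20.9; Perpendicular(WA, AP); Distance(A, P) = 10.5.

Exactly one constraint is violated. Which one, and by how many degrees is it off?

Perpendicular(WA, AP) — off by 8.30°.

B = (0.00, 0.00) ✓; BW at 23.30° ✓; |BW| = 52.00 ✓; ∠BWA = 153.3° ✓; |WA| = 20.90 ✓; ∠(WA, AP) = 81.70° ✗; |AP| = 10.50 ✓.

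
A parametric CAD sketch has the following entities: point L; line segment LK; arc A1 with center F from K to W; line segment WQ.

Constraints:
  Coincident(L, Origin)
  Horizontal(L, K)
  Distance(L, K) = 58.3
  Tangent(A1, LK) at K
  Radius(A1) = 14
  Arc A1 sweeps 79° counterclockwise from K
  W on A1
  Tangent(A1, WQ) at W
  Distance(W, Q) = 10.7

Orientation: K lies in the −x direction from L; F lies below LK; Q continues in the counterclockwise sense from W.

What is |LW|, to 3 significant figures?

72.9

The tangent condition forces FK to be normal to LK, so F = K + (0, -14) = (-58.3, -14.0). On A1, K sits at bearing 90° from F; a 79° counterclockwise sweep puts W at bearing 169°, so W = F + 14.0·(cos 169°, sin 169°) = (-72.0, -11.3). Then |LW| = |W − L| = 72.9.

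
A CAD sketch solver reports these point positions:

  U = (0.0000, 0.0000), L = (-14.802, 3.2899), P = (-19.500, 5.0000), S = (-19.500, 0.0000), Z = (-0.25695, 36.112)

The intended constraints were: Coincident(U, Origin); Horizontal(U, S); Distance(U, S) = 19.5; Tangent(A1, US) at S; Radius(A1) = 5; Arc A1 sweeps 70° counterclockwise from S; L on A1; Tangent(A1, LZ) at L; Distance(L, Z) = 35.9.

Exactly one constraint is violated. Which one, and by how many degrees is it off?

Tangent(A1, LZ) at L — off by 3.90°.

U = (0.00, 0.00) ✓; U.y = 0.00, S.y = 0.00 ✓; |US| = 19.50 ✓; ∠(PS, SU) = 90.00° ✓; |PS| = 5.000 ✓; bearing(P→L) − bearing(P→S) = 70.00° ✓; |PL| = 5.000 ✓; ∠(PL, LZ) = 93.90° ✗; |LZ| = 35.90 ✓.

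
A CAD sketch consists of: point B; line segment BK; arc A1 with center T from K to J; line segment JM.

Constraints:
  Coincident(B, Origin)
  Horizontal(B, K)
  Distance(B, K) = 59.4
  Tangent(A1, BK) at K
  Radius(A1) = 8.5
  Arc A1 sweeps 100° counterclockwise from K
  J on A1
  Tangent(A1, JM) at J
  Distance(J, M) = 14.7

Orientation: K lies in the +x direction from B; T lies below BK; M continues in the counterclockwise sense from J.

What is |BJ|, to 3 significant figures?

52.0

B is at the origin; BK is horizontal with |BK| = 59.4 and K on the +x side, so K = (59.4, 0.00). Tangency of A1 to BK means the radius TK is perpendicular to BK, so T = K + (0, -8.5) = (59.4, -8.50). On A1, K sits at bearing 90° from T; a 100° counterclockwise sweep puts J at bearing 190°, so J = T + 8.5·(cos 190°, sin 190°) = (51.0, -9.98). Then |BJ| = |J − B| = 52.0.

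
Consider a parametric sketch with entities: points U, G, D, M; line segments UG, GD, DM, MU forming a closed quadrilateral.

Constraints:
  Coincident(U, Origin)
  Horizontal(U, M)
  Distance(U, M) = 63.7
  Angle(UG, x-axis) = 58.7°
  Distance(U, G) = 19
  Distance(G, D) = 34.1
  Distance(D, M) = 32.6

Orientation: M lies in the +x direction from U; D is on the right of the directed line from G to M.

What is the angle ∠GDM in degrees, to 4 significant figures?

114.9°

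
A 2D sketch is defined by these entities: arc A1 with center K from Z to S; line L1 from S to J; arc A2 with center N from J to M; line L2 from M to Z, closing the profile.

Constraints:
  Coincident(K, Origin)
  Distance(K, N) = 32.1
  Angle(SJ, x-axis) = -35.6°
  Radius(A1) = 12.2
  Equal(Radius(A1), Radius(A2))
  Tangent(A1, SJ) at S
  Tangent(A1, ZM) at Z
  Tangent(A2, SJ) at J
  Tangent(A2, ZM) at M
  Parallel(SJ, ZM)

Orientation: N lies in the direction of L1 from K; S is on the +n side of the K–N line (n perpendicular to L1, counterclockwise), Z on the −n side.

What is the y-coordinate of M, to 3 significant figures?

-28.6

The slot axis is L1's direction at -35.6°, so u = (cos -35.6°, sin -35.6°) = (0.813, -0.582) and n = (−sin -35.6°, cos -35.6°) = (0.582, 0.813). K is at the origin and N lies 32.1 along u from K, so N = 32.1·u = (26.1, -18.7). Tangency of A1 to both parallel lines with radius 12.2 puts S and Z at K ± 12.2·n: S = (7.10, 9.92), Z = (-7.10, -9.92). Equal radii place J and M the same way about N: J = N + 12.2·n = (33.2, -8.77), M = N − 12.2·n = (19.0, -28.6). So M.y = -28.6.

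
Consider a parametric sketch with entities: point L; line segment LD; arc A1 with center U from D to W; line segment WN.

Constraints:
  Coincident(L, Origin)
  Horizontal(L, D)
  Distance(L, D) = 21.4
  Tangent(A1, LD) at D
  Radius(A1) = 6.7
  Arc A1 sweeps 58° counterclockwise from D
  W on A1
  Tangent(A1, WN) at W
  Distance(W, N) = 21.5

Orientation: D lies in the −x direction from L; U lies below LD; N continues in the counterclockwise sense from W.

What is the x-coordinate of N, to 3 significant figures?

-38.5

On A1, D sits at bearing 90° from U; a 58° counterclockwise sweep puts W at bearing 148°, so W = U + 6.7·(cos 148°, sin 148°) = (-27.1, -3.15). The tangent condition forces UW to be normal to WN, so WN runs along (−sin 148°, cos 148°); with |WN| = 21.5, N = (-38.5, -21.4). So N.x = -38.5.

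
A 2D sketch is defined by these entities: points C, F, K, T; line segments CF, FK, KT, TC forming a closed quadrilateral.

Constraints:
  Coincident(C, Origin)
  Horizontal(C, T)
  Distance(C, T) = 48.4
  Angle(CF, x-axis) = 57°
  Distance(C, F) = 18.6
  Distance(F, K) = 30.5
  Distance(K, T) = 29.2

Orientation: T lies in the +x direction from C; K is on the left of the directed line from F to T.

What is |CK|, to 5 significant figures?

47.051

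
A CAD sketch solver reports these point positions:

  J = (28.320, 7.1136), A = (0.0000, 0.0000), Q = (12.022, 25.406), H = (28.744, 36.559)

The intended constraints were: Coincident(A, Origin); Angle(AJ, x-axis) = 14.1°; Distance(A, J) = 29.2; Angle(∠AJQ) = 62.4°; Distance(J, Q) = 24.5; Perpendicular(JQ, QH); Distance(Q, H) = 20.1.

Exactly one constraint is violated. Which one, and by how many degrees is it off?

Perpendicular(JQ, QH) — off by 8.00°.

A = (0.00, 0.00) ✓; AJ at 14.10° ✓; |AJ| = 29.20 ✓; ∠AJQ = 62.40° ✓; |JQ| = 24.50 ✓; ∠(JQ, QH) = 98.00° ✗; |QH| = 20.10 ✓.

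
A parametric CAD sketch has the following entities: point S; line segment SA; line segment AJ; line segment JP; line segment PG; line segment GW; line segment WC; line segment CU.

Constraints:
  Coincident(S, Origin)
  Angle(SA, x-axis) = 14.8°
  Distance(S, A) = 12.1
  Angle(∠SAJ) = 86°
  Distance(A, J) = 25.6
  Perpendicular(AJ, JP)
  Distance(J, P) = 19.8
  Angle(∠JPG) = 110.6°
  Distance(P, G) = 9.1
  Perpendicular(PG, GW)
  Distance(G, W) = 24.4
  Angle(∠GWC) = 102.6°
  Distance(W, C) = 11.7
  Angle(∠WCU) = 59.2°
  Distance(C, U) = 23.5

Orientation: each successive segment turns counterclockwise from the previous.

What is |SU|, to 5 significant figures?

19.137

S is at the origin; SA runs at 14.8° with length 12.1, so A = (11.699, 3.0909). ∠SAJ = 86.0° gives AJ at 108.80° from the x-axis; with |AJ| = 25.6, J = (3.4486, 27.325). AJ ⟂ JP, so JP runs at -161.20°; with |JP| = 19.8, P = (-15.295, 20.944). ∠JPG = 110.6° gives PG at -91.800° from the x-axis; with |PG| = 9.1, G = (-15.581, 11.849). PG ⟂ GW, so GW runs at -1.8000°; with |GW| = 24.4, W = (8.8070, 11.082). ∠GWC = 102.6° gives WC at 75.600° from the x-axis; with |WC| = 11.7, C = (11.717, 22.415). ∠WCU = 59.2° gives CU at -163.60° from the x-axis; with |CU| = 23.5, U = (-10.827, 15.780). Then |SU| = |U − S| = 19.137.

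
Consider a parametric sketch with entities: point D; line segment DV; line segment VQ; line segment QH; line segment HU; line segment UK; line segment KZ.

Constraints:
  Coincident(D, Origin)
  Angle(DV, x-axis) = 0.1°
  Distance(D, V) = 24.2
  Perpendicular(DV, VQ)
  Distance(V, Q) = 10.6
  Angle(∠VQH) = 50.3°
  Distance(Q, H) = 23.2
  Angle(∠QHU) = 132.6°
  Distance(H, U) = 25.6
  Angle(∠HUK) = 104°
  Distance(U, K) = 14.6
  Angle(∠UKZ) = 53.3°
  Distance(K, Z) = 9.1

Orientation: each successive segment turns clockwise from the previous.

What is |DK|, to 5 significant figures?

38.987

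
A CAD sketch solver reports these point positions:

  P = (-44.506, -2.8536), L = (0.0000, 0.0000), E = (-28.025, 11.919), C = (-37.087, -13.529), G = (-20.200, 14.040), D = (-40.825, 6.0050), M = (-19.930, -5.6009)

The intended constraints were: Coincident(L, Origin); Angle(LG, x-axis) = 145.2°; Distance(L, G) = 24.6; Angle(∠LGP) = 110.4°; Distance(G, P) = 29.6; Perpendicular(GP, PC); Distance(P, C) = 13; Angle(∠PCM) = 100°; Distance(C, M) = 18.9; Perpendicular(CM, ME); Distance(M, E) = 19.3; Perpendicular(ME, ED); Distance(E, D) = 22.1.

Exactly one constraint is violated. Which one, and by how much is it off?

Distance(E, D) = 22.1 — off by 8.00.

L = (0.00, 0.00) ✓; LG at 145.2° ✓; |LG| = 24.60 ✓; ∠LGP = 110.4° ✓; |GP| = 29.60 ✓; ∠(GP, PC) = 90.00° ✓; |PC| = 13.00 ✓; ∠PCM = 100.0° ✓; |CM| = 18.90 ✓; ∠(CM, ME) = 90.00° ✓; |ME| = 19.30 ✓; ∠(ME, ED) = 90.00° ✓; |ED| = 14.10 ✗.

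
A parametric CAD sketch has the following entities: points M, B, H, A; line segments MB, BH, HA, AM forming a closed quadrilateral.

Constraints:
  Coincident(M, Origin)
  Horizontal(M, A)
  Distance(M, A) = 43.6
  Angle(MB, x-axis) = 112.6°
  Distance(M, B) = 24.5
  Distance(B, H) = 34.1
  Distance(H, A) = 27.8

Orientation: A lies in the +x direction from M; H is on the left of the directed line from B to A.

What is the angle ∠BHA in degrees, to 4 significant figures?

137.0°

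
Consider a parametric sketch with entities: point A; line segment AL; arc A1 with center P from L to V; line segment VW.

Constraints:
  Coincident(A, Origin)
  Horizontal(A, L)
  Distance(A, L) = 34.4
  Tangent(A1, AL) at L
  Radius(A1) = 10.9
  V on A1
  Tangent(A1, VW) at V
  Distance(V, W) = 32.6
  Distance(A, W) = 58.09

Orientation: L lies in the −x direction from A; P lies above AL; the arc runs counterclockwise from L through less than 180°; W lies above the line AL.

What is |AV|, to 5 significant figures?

28.535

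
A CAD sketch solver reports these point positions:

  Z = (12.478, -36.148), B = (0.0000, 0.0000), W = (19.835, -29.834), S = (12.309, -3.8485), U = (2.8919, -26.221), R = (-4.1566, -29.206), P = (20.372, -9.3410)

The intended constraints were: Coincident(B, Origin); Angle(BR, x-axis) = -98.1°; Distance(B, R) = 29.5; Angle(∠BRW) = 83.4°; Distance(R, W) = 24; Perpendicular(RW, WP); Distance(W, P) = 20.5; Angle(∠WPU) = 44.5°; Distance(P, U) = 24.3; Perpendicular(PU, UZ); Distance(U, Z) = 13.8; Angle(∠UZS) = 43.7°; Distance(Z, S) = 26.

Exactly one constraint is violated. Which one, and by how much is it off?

Distance(Z, S) = 26 — off by 6.30.

B = (0.00, 0.00) ✓; BR at -98.10° ✓; |BR| = 29.50 ✓; ∠BRW = 83.40° ✓; |RW| = 24.00 ✓; ∠(RW, WP) = 90.00° ✓; |WP| = 20.50 ✓; ∠WPU = 44.50° ✓; |PU| = 24.30 ✓; ∠(PU, UZ) = 90.00° ✓; |UZ| = 13.80 ✓; ∠UZS = 43.70° ✓; |ZS| = 32.30 ✗.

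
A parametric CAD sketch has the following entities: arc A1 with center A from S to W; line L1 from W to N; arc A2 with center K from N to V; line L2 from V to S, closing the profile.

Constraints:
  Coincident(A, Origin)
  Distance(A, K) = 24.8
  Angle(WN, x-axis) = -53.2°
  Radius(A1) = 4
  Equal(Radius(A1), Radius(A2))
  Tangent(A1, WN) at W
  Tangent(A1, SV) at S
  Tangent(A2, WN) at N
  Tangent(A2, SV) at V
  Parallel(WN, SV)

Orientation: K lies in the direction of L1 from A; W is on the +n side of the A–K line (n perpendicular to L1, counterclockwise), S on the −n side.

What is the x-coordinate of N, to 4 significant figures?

18.06

The slot axis is L1's direction at -53.2°, so u = (cos -53.2°, sin -53.2°) = (0.5990, -0.8007) and n = (−sin -53.2°, cos -53.2°) = (0.8007, 0.5990). A is at the origin and K lies 24.8 along u from A, so K = 24.8·u = (14.86, -19.86). Tangency of A1 to both parallel lines with radius 4.0 puts W and S at A ± 4.0·n: W = (3.203, 2.396), S = (-3.203, -2.396). Equal radii place N and V the same way about K: N = K + 4.0·n = (18.06, -17.46), V = K − 4.0·n = (11.65, -22.25). So N.x = 18.06.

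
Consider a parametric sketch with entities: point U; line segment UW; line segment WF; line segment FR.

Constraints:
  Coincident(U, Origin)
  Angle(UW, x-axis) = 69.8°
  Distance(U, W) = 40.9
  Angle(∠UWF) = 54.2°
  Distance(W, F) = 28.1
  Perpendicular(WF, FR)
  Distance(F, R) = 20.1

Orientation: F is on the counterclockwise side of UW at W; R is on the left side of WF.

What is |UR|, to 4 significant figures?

13.72

∠UWF = 54.2°, so WF runs at 69.8° + (180° − 54.2°) = 195.6° from the x-axis; with |WF| = 28.1, F = W + 28.1·(cos 195.6°, sin 195.6°) = (-12.94, 30.83). WF ⟂ FR; with |FR| = 20.1 on the left of WF, R = F + 20.1·(0.2689, -0.9632) = (-7.537, 11.47). Then |UR| = |R − U| = 13.72.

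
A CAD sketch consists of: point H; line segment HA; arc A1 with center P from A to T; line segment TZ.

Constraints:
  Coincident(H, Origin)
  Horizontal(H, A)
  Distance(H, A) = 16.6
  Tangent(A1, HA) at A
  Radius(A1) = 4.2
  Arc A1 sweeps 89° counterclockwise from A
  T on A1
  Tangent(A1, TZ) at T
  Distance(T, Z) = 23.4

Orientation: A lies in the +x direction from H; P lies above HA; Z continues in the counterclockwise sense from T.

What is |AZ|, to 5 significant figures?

27.906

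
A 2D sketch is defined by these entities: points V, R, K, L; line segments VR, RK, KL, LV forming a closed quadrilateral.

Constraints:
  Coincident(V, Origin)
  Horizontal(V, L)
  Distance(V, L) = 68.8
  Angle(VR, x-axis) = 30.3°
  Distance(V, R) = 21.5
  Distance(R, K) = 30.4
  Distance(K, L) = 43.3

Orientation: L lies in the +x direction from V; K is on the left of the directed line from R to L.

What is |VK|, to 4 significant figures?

51.48

V is at the origin; V and L share the same y with |VL| = 68.8 and L in +x, so L = (68.8, 0). VR runs at 30.3° with |VR| = 21.5, so R = (18.56, 10.85). K is determined by |RK| = 30.4 and |KL| = 43.3 together: it lies at the intersection of circle(R, 30.4) and circle(L, 43.3). With |RL| = 51.39, the foot of the radical line on RL is 16.45 from R and the perpendicular offset is √(30.4² − 16.45²) = 25.57. Taking the left-of-RL solution: K = (40.04, 32.37).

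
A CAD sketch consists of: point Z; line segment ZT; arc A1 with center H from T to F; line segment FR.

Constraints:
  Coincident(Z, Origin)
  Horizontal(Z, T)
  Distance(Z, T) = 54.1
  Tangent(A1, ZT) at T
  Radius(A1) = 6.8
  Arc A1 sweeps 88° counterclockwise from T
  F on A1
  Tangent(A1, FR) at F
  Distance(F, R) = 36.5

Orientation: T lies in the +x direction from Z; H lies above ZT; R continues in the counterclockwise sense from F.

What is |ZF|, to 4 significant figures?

61.25

Z is at the origin; ZT is horizontal with |ZT| = 54.1 and T on the +x side, so T = (54.10, 0.000). Since A1 is tangent to ZT there, HT ⟂ ZT, so H = T + (0, 6.8) = (54.10, 6.800). On A1, T sits at bearing -90° from H; an 88° counterclockwise sweep puts F at bearing -2°, so F = H + 6.8·(cos -2°, sin -2°) = (60.90, 6.563). Then |ZF| = |F − Z| = 61.25.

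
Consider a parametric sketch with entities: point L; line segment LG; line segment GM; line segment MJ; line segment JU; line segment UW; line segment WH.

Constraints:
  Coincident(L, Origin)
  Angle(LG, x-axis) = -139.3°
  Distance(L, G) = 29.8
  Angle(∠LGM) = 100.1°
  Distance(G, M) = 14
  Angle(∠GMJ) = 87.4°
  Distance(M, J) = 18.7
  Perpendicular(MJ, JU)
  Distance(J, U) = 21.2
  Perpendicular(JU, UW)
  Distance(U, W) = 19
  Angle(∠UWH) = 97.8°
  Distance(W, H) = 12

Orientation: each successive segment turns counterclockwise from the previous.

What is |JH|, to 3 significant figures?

22.6

L is at the origin; LG runs at -139.3° with length 29.8, so G = (-22.6, -19.4). ∠LGM = 100.1° gives GM at -59.4° from the x-axis; with |GM| = 14.0, M = (-15.5, -31.5). ∠GMJ = 87.4° gives MJ at 33.2° from the x-axis; with |MJ| = 18.7, J = (0.182, -21.2). MJ is perpendicular to JU, so JU runs at 123°; with |JU| = 21.2, U = (-11.4, -3.50). JU is perpendicular to UW, so UW runs at -147°; with |UW| = 19.0, W = (-27.3, -13.9). ∠UWH = 97.8° gives WH at -64.6° from the x-axis; with |WH| = 12.0, H = (-22.2, -24.7). Then |JH| = |H − J| = 22.6.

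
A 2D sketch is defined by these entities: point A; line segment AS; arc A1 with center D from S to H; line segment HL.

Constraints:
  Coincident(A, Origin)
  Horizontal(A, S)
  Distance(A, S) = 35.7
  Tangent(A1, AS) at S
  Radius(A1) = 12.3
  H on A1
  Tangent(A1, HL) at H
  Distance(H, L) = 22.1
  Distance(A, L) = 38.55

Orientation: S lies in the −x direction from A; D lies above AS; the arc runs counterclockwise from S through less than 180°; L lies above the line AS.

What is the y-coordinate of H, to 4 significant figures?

10.68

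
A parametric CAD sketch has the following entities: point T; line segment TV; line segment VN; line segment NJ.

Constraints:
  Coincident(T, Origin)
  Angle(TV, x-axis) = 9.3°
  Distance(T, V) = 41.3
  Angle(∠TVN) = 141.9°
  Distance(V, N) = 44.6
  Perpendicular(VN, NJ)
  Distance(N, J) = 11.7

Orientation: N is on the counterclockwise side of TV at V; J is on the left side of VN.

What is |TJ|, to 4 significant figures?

78.32

T is at the origin; TV runs at 9.3° with length 41.3, so V = 41.3·(cos 9.3°, sin 9.3°) = (40.76, 6.674). ∠TVN = 141.9°, so VN runs at 9.3° + (180° − 141.9°) = 47.40° from the x-axis; with |VN| = 44.6, N = V + 44.6·(cos 47.40°, sin 47.40°) = (70.95, 39.50). The perpendicularity gives NJ at right angles to VN; with |NJ| = 11.7 on the left of VN, J = N + 11.7·(-0.7361, 0.6769) = (62.33, 47.42). Then |TJ| = |J − T| = 78.32.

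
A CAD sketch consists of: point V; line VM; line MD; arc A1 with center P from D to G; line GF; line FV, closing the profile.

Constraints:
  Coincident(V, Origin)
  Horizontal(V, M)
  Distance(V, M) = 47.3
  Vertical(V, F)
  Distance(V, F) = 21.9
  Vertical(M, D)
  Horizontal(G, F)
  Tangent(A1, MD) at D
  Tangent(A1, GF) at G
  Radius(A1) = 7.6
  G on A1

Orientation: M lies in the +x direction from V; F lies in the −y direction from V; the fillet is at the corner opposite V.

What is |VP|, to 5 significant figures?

42.197

V is at the origin; VM is horizontal with |VM| = 47.3 and M on the +x side, so M = (47.300, 0.0000). VF is vertical with |VF| = 21.9 and F on the −y side, so F = (0.0000, -21.900). The virtual corner opposite V is at (47.300, -21.900). The tangent condition forces PD to be normal to MD and since A1 is tangent to GF there, PG ⟂ GF, with radius 7.6, so the center P sits 7.6 in from both sides at P = (39.700, -14.300). Then |VP| = |P − V| = 42.197.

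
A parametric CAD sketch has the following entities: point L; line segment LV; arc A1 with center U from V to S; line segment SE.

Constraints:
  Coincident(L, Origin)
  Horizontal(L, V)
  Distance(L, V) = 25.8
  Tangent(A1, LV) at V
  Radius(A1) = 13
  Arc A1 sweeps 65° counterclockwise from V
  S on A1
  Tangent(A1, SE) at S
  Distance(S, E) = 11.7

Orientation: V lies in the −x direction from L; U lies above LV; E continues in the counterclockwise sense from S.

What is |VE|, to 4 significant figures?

24.65

L is at the origin; L and V share the same y with |LV| = 25.8 and V on the −x side, so V = (-25.80, 0.000). Since A1 is tangent to LV there, UV ⟂ LV, so U = V + (0, 13) = (-25.80, 13.00). On A1, V sits at bearing -90° from U; a 65° counterclockwise sweep puts S at bearing -25°, so S = U + 13.0·(cos -25°, sin -25°) = (-14.02, 7.506). Since A1 is tangent to SE there, US ⟂ SE, so SE runs along (−sin -25°, cos -25°); with |SE| = 11.7, E = (-9.073, 18.11). Then |VE| = |E − V| = 24.65.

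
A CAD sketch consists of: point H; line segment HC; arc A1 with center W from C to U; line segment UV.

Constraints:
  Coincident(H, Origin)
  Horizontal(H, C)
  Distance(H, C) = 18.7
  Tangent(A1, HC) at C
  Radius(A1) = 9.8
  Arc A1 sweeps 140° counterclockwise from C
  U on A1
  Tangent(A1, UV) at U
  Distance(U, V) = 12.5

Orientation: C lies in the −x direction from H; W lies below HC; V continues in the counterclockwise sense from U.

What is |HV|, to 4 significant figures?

29.67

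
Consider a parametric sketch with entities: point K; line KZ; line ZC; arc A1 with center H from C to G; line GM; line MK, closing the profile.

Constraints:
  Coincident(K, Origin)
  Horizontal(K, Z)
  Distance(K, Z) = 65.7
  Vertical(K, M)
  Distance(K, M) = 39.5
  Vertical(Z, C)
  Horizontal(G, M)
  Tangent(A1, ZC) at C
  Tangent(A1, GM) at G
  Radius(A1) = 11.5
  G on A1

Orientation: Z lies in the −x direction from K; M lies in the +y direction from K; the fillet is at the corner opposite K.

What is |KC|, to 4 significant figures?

71.42

K is at the origin; K and Z share the same y with |KZ| = 65.7 and Z on the −x side, so Z = (-65.70, 0.000). KM is vertical with |KM| = 39.5 and M on the +y side, so M = (0.000, 39.50). The virtual corner opposite K is at (-65.70, 39.50). The tangent condition forces HC to be normal to ZC and tangency of A1 to GM means the radius HG is perpendicular to GM, with radius 11.5, so the center H sits 11.5 in from both sides at H = (-54.20, 28.00). That places the tangent points at C = (-65.70, 28.00) on ZC and G = (-54.20, 39.50) on GM. Then |KC| = |C − K| = 71.42.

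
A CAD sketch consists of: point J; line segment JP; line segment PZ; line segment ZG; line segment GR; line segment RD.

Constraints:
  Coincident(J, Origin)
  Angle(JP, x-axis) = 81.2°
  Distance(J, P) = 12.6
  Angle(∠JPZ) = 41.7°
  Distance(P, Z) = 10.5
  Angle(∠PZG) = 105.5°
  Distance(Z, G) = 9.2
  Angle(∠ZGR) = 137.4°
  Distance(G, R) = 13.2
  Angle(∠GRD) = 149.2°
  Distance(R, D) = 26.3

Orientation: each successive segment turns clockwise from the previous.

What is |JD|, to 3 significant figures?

36.0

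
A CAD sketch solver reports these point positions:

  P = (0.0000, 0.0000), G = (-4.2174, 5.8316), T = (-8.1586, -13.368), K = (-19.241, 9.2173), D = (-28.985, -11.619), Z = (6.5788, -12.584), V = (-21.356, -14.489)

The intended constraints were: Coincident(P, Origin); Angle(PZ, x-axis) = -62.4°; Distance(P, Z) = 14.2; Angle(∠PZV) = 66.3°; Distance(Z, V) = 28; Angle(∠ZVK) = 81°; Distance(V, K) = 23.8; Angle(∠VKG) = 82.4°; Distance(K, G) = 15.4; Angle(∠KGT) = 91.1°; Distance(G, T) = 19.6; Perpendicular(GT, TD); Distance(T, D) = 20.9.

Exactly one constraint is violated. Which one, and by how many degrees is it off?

Perpendicular(GT, TD) — off by 6.80°.

P = (0.00, 0.00) ✓; PZ at -62.40° ✓; |PZ| = 14.20 ✓; ∠PZV = 66.30° ✓; |ZV| = 28.00 ✓; ∠ZVK = 81.00° ✓; |VK| = 23.80 ✓; ∠VKG = 82.40° ✓; |KG| = 15.40 ✓; ∠KGT = 91.10° ✓; |GT| = 19.60 ✓; ∠(GT, TD) = 83.20° ✗; |TD| = 20.90 ✓.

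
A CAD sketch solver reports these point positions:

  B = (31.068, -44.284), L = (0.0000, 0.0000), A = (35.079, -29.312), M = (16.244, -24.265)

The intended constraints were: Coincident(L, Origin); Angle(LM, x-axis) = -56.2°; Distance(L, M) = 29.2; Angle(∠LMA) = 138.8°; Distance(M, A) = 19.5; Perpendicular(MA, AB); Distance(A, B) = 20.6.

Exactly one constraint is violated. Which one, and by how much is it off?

Distance(A, B) = 20.6 — off by 5.10.

L = (0.00, 0.00) ✓; LM at -56.20° ✓; |LM| = 29.20 ✓; ∠LMA = 138.8° ✓; |MA| = 19.50 ✓; ∠(MA, AB) = 90.00° ✓; |AB| = 15.50 ✗.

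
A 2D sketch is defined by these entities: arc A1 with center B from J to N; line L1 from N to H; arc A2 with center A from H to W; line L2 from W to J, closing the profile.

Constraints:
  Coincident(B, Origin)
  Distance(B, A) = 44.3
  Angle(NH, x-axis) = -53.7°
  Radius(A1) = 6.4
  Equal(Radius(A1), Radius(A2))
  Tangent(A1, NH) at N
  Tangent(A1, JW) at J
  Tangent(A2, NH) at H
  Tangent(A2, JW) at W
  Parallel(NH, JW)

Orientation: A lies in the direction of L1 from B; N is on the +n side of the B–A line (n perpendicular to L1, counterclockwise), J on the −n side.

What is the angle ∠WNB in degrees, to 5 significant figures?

73.884°

The slot axis is L1's direction at -53.7°, so u = (cos -53.7°, sin -53.7°) = (0.59201, -0.80593) and n = (−sin -53.7°, cos -53.7°) = (0.80593, 0.59201). B is at the origin and A lies 44.3 along u from B, so A = 44.3·u = (26.226, -35.703). Tangency of A1 to both parallel lines with radius 6.4 puts N and J at B ± 6.4·n: N = (5.1579, 3.7889), J = (-5.1579, -3.7889). Equal radii place H and W the same way about A: H = A + 6.4·n = (31.384, -31.914), W = A − 6.4·n = (21.068, -39.492). Then cos ∠WNB = NW·NB / (|NW||NB|), giving 73.884°.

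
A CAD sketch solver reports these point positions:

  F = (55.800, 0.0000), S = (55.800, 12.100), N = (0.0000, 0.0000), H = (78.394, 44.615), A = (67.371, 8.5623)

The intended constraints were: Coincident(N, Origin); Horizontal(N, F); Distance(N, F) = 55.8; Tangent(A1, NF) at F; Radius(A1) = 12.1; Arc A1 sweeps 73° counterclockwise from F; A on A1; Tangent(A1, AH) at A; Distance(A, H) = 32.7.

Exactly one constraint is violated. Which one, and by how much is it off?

Distance(A, H) = 32.7 — off by 5.00.

N = (0.00, 0.00) ✓; N.y = 0.00, F.y = 0.00 ✓; |NF| = 55.80 ✓; ∠(SF, FN) = 90.00° ✓; |SF| = 12.10 ✓; bearing(S→A) − bearing(S→F) = 73.00° ✓; |SA| = 12.10 ✓; ∠(SA, AH) = 90.00° ✓; |AH| = 37.70 ✗.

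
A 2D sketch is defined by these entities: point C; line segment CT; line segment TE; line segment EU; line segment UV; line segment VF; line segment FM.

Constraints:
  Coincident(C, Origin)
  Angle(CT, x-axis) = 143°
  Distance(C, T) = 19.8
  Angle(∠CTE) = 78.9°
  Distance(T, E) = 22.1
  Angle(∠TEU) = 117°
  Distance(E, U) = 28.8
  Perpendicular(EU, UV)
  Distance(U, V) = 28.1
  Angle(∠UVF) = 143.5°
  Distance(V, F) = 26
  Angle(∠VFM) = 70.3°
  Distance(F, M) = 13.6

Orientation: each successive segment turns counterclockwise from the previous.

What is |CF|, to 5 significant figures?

24.273

C is at the origin; CT runs at 143.0° with length 19.8, so T = (-15.813, 11.916). ∠CTE = 78.9° gives TE at -115.90° from the x-axis; with |TE| = 22.1, E = (-25.466, -7.9643). ∠TEU = 117.0° gives EU at -52.900° from the x-axis; with |EU| = 28.8, U = (-8.0939, -30.935). EU ⟂ UV, so UV runs at 37.100°; with |UV| = 28.1, V = (14.318, -13.985). ∠UVF = 143.5° gives VF at 73.600° from the x-axis; with |VF| = 26.0, F = (21.659, 10.958). Then |CF| = |F − C| = 24.273.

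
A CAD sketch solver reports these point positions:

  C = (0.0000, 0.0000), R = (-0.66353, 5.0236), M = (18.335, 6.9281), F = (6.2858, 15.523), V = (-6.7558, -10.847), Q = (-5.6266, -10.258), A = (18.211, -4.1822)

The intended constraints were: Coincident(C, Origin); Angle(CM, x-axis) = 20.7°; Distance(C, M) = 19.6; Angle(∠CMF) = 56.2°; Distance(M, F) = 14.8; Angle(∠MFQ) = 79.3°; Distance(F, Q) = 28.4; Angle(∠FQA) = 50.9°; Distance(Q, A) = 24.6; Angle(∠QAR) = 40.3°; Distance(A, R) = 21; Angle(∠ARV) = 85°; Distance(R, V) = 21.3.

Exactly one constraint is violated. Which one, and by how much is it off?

Distance(R, V) = 21.3 — off by 4.30.

C = (0.00, 0.00) ✓; CM at 20.70° ✓; |CM| = 19.60 ✓; ∠CMF = 56.20° ✓; |MF| = 14.80 ✓; ∠MFQ = 79.30° ✓; |FQ| = 28.40 ✓; ∠FQA = 50.90° ✓; |QA| = 24.60 ✓; ∠QAR = 40.30° ✓; |AR| = 21.00 ✓; ∠ARV = 85.00° ✓; |RV| = 17.00 ✗.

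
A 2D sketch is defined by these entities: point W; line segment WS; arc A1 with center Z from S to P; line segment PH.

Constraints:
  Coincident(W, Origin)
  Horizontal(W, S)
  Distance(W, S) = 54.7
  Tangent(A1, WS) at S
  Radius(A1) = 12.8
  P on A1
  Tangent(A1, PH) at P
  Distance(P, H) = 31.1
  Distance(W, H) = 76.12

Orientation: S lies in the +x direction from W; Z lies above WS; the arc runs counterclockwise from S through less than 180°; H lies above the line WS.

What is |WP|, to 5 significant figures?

68.976

W is at the origin; W and S share the same y with |WS| = 54.7 and S on the +x side, so S = (54.700, 0.0000). Since A1 is tangent to WS there, ZS ⟂ WS, so Z = S + (0, 12.8) = (54.700, 12.800). Since ZP ⟂ PH (tangency), |ZH| = √(12.8² + 31.1²) = 33.631 regardless of where P sits on A1. So H lies on both circle(W, 76.12) and circle(Z, 33.631); the above-WS intersection is H = (60.736, 45.885). P is the foot of the tangent from H: P = (67.219, 15.468).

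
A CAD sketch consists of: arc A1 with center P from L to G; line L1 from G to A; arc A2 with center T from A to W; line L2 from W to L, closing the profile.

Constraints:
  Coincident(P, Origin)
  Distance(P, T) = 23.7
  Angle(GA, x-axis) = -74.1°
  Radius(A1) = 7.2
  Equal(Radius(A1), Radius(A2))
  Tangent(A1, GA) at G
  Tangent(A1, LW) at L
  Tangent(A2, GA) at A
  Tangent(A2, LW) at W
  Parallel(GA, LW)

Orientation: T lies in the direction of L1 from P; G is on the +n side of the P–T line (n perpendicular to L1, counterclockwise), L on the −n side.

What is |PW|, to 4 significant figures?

24.77

The slot axis is L1's direction at -74.1°, so u = (cos -74.1°, sin -74.1°) = (0.2740, -0.9617) and n = (−sin -74.1°, cos -74.1°) = (0.9617, 0.2740). P is at the origin and T lies 23.7 along u from P, so T = 23.7·u = (6.493, -22.79). Tangency of A1 to both parallel lines with radius 7.2 puts G and L at P ± 7.2·n: G = (6.925, 1.973), L = (-6.925, -1.973). Equal radii place A and W the same way about T: A = T + 7.2·n = (13.42, -20.82), W = T − 7.2·n = (-0.4317, -24.77). Then |PW| = |W − P| = 24.77.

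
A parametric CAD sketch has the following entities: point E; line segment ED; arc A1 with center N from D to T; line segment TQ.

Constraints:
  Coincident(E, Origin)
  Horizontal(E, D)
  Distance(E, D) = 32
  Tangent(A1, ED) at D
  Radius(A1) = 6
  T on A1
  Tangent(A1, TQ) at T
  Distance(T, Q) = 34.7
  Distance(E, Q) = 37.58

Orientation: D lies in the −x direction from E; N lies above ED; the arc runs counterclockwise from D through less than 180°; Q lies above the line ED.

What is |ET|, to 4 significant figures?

26.74

E is at the origin; E and D share the same y with |ED| = 32.0 and D on the −x side, so D = (-32.00, 0.000). Since A1 is tangent to ED there, ND ⟂ ED, so N = D + (0, 6) = (-32.00, 6.000). Since NT ⟂ TQ (tangency), |NQ| = √(6.0² + 34.7²) = 35.21 regardless of where T sits on A1. So Q lies on both circle(E, 37.58) and circle(N, 35.21); the above-ED intersection is Q = (-12.62, 35.40). T is the foot of the tangent from Q: T = (-26.50, 3.599).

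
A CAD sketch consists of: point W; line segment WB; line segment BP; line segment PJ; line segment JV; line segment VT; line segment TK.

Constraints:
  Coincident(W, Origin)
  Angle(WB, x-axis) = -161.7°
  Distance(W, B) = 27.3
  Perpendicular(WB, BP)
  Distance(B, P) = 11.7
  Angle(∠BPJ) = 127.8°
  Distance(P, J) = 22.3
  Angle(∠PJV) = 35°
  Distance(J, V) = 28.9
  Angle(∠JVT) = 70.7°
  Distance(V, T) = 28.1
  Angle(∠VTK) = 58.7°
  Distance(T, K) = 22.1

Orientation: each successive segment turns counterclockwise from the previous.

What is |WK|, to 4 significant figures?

30.58

W is at the origin; WB runs at -161.7° with length 27.3, so B = (-25.92, -8.572). WB ⟂ BP, so BP runs at -71.70°; with |BP| = 11.7, P = (-22.25, -19.68). ∠BPJ = 127.8° gives PJ at -19.50° from the x-axis; with |PJ| = 22.3, J = (-1.225, -27.12). ∠PJV = 35.0° gives JV at 125.5° from the x-axis; with |JV| = 28.9, V = (-18.01, -3.596). ∠JVT = 70.7° gives VT at -125.2° from the x-axis; with |VT| = 28.1, T = (-34.20, -26.56). ∠VTK = 58.7° gives TK at -3.900° from the x-axis; with |TK| = 22.1, K = (-12.16, -28.06). Then |WK| = |K − W| = 30.58.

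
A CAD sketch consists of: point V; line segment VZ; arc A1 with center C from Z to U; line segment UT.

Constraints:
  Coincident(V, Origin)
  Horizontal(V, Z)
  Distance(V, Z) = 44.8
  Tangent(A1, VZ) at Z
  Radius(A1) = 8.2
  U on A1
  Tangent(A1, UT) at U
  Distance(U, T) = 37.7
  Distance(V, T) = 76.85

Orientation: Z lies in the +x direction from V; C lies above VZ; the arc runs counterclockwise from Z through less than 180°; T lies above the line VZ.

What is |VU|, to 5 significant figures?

52.833

Checks: ∠(CZ, ZV) = 90.00° ✓; |CU| = 8.200 ✓; ∠(CU, UT) = 90.00° ✓; |UT| = 37.70 ✓; |VT| = 76.85 ✓.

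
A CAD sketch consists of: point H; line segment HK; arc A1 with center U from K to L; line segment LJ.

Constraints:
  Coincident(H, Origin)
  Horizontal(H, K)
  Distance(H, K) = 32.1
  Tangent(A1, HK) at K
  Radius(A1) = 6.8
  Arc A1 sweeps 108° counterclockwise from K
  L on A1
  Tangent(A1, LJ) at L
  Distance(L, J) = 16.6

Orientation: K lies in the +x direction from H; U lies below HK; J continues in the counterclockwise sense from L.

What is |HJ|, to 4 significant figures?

39.44

H is at the origin; H and K share the same y with |HK| = 32.1 and K on the +x side, so K = (32.10, 0.000). Tangency of A1 to HK means the radius UK is perpendicular to HK, so U = K + (0, -6.8) = (32.10, -6.800). On A1, K sits at bearing 90° from U; a 108° counterclockwise sweep puts L at bearing 198°, so L = U + 6.8·(cos 198°, sin 198°) = (25.63, -8.901). Tangency of A1 to LJ means the radius UL is perpendicular to LJ, so LJ runs along (−sin 198°, cos 198°); with |LJ| = 16.6, J = (30.76, -24.69). Then |HJ| = |J − H| = 39.44.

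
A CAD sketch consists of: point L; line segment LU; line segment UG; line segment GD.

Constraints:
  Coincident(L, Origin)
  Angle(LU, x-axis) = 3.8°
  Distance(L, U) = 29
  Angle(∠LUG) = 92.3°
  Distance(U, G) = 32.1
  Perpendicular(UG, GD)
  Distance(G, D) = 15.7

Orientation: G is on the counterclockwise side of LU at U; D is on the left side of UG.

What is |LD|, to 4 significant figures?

35.82

L is at the origin; LU runs at 3.8° with length 29.0, so U = 29.0·(cos 3.8°, sin 3.8°) = (28.94, 1.922). ∠LUG = 92.3°, so UG runs at 3.8° + (180° − 92.3°) = 91.50° from the x-axis; with |UG| = 32.1, G = U + 32.1·(cos 91.50°, sin 91.50°) = (28.10, 34.01). UG ⟂ GD; with |GD| = 15.7 on the left of UG, D = G + 15.7·(-0.9997, -0.02618) = (12.40, 33.60). Then |LD| = |D − L| = 35.82.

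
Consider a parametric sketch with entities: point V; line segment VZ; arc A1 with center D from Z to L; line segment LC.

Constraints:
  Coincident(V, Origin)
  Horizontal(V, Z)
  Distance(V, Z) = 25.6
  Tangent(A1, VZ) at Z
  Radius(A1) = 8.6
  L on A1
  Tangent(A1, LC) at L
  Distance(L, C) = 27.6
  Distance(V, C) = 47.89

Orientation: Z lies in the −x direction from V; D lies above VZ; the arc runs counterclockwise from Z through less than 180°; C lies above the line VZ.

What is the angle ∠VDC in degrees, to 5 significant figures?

117.81°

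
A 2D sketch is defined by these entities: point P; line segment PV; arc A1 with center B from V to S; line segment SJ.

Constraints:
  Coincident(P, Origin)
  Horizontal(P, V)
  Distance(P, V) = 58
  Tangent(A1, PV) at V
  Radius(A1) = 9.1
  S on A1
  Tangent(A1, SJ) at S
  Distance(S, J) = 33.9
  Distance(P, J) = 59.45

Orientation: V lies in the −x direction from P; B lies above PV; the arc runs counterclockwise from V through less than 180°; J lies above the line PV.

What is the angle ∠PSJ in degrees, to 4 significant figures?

88.70°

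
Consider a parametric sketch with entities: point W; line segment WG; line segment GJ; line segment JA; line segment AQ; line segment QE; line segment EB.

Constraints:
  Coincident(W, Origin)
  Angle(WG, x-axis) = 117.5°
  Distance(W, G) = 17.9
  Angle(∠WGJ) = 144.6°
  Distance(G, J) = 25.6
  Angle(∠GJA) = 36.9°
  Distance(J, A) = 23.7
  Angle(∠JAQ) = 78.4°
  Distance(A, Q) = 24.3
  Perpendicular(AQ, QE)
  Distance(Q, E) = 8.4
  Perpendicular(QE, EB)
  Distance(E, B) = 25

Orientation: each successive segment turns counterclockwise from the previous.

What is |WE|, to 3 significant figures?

28.5

W is at the origin; WG runs at 117.5° with length 17.9, so G = (-8.27, 15.9). ∠WGJ = 144.6° gives GJ at 153° from the x-axis; with |GJ| = 25.6, J = (-31.1, 27.5). ∠GJA = 36.9° gives JA at -64.0° from the x-axis; with |JA| = 23.7, A = (-20.7, 6.24). ∠JAQ = 78.4° gives AQ at 37.6° from the x-axis; with |AQ| = 24.3, Q = (-1.41, 21.1). The perpendicularity gives QE at right angles to AQ, so QE runs at 128°; with |QE| = 8.4, E = (-6.54, 27.7). Then |WE| = |E − W| = 28.5.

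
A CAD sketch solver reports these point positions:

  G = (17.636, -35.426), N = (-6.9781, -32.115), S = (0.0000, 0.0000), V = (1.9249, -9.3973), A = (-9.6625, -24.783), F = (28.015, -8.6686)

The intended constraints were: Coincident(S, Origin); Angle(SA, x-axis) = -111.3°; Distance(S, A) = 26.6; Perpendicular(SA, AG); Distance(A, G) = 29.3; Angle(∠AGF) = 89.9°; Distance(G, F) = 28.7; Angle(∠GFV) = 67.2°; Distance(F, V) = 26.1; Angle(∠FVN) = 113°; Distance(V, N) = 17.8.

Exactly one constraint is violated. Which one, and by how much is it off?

Distance(V, N) = 17.8 — off by 6.60.

S = (0.00, 0.00) ✓; SA at -111.3° ✓; |SA| = 26.60 ✓; ∠(SA, AG) = 90.00° ✓; |AG| = 29.30 ✓; ∠AGF = 89.90° ✓; |GF| = 28.70 ✓; ∠GFV = 67.20° ✓; |FV| = 26.10 ✓; ∠FVN = 113.0° ✓; |VN| = 24.40 ✗.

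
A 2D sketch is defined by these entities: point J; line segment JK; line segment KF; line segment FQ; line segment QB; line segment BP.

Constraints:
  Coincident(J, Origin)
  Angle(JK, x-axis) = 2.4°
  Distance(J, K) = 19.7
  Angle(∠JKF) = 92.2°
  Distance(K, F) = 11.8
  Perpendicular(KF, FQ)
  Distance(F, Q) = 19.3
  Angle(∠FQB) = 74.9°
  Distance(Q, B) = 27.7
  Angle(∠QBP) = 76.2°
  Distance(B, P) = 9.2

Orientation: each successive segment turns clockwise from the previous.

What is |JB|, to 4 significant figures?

16.10

J is at the origin; JK runs at 2.4° with length 19.7, so K = (19.68, 0.8250). ∠JKF = 92.2° gives KF at -85.40° from the x-axis; with |KF| = 11.8, F = (20.63, -10.94). The perpendicularity gives FQ at right angles to KF, so FQ runs at -175.4°; with |FQ| = 19.3, Q = (1.391, -12.48). ∠FQB = 74.9° gives QB at 79.50° from the x-axis; with |QB| = 27.7, B = (6.439, 14.75). Then |JB| = |B − J| = 16.10.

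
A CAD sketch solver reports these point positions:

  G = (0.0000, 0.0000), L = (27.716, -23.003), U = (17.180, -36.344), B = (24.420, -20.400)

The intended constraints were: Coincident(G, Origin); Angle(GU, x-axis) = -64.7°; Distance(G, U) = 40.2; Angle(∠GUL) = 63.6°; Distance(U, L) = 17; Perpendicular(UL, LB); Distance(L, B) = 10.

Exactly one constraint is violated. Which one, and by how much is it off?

Distance(L, B) = 10 — off by 5.80.

G = (0.00, 0.00) ✓; GU at -64.70° ✓; |GU| = 40.20 ✓; ∠GUL = 63.60° ✓; |UL| = 17.00 ✓; ∠(UL, LB) = 90.00° ✓; |LB| = 4.200 ✗.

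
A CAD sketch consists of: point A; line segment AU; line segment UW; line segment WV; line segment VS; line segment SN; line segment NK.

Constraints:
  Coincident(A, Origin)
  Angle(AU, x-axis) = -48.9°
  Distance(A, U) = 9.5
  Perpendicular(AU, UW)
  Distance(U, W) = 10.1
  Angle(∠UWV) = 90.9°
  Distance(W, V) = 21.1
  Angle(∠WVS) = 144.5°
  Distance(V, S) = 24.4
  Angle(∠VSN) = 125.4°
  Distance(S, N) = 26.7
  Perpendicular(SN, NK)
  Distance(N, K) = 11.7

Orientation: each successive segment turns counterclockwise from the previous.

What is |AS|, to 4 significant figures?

31.87

A is at the origin; AU runs at -48.9° with length 9.5, so U = (6.245, -7.159). AU ⟂ UW, so UW runs at 41.10°; with |UW| = 10.1, W = (13.86, -0.5194). ∠UWV = 90.9° gives WV at 130.2° from the x-axis; with |WV| = 21.1, V = (0.2369, 15.60). ∠WVS = 144.5° gives VS at 165.7° from the x-axis; with |VS| = 24.4, S = (-23.41, 21.62). Then |AS| = |S − A| = 31.87.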